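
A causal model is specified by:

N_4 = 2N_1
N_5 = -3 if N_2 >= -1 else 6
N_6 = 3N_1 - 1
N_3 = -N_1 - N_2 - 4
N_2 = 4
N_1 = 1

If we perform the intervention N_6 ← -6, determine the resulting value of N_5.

-3

do(N_6=-6) replaces the equation N_6 = 3N_1 - 1 with the constant N_6 = -6.
Since N_5 is not a descendant of the intervened variable, it is unaffected.
N_5 = -3 if N_2 >= -1 else 6  [with N_2=4]  = -3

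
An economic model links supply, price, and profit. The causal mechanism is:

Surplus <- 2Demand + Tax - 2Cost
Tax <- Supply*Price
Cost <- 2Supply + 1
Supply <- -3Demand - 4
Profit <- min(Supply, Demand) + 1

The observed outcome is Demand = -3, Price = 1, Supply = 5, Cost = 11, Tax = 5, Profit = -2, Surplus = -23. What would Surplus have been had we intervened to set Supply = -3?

1

The intervention breaks the incoming arrows to Supply: Supply <- -3Demand - 4 no longer applies, and Supply = -3.
Cost = 2Supply + 1  [with Supply=-3]  = -5
Tax = Supply*Price  [with Supply=-3, Price=1]  = -3
Surplus = 2Demand + Tax - 2Cost  [with Demand=-3, Tax=-3, Cost=-5]  = 1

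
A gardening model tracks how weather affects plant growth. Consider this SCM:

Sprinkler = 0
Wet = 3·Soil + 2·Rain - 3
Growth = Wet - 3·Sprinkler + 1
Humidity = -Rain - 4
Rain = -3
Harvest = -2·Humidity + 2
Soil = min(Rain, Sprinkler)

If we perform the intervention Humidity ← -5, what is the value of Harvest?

Intervening sets Humidity = -5 and removes its equation (Humidity = -Rain - 4).
Harvest = -2·Humidity + 2  [with Humidity=-5]  = 12

12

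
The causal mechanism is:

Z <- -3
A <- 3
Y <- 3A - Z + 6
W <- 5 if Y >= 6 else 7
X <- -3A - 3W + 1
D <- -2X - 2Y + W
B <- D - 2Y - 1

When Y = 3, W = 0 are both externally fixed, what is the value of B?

Under do(Y = 3, W = 0), each intervened variable's structural equation is replaced by its fixed value.
X = -3A - 3W + 1  [with A=3, W=0]  = -8
D = -2X - 2Y + W  [with X=-8, Y=3, W=0]  = 10
B = D - 2Y - 1  [with D=10, Y=3]  = 3

3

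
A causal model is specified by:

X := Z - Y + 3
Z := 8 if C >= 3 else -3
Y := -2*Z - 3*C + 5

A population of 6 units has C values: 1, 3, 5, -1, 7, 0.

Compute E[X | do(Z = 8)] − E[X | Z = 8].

Every unit gets Z=8 under the intervention. X values become 25, 31, 37, 19, 43, 22; E[X|do(Z=8)] = 29.5.
Observing Z=8 restricts to units where Z's equation naturally yields 8: C ∈ {3, 5, 7}. In that subpopulation X = 31, 37, 43, mean 37.
Difference = 29.5 − 37 = -7.5.

-7.5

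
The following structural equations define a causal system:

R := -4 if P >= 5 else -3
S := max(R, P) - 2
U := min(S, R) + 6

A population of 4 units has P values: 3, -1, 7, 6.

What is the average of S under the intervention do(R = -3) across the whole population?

1.75

Under do(R=-3), R's equation is replaced by R=-3 for every unit. Per-unit S: 1, -3, 5, 4. Mean = 1.75.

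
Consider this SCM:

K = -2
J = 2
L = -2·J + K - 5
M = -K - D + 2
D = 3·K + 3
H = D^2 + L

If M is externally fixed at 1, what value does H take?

-2

The intervention breaks the incoming arrows to M: M = -K - D + 2 no longer applies, and M = 1.
Since H is not a descendant of the intervened variable, it is unaffected.
L = -2·J + K - 5  [with J=2, K=-2]  = -11
D = 3·K + 3  [with K=-2]  = -3
H = D^2 + L  [with D=-3, L=-11]  = -2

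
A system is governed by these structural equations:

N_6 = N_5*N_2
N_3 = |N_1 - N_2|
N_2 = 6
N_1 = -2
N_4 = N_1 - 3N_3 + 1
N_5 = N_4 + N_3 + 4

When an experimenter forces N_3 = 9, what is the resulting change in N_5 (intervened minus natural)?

do(N_3=9) replaces the equation N_3 = |N_1 - N_2| with the constant N_3 = 9.
N_4 = N_1 - 3N_3 + 1  [with N_1=-2, N_3=9]  = -28
N_5 = N_4 + N_3 + 4  [with N_4=-28, N_3=9]  = -15
Without intervention: N_3 = |N_1 - N_2|  [with N_1=-2, N_2=6]  = 8; N_4 = N_1 - 3N_3 + 1  [with N_1=-2, N_3=8]  = -25; N_5 = N_4 + N_3 + 4  [with N_4=-25, N_3=8]  = -13.
Change = -15 − (-13) = -2.

-2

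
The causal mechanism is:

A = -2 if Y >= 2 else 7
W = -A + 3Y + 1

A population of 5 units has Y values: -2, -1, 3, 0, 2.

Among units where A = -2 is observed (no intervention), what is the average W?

E[W|A=-2] averages over only the 2 units with A=-2 (Y = 3, 2): W = 12, 9, mean 10.5.

10.5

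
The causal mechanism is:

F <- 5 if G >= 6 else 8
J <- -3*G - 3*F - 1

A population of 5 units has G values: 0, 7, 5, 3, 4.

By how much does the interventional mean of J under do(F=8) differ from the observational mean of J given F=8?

-2.4

Under do(F=8), F's equation is replaced by F=8 for every unit. Per-unit J: -25, -46, -40, -34, -37. Mean = -36.4.
Observing F=8 restricts to units where F's equation naturally yields 8: G ∈ {0, 5, 3, 4}. In that subpopulation J = -25, -40, -34, -37, mean -34.
Difference = -36.4 − (-34) = -2.4.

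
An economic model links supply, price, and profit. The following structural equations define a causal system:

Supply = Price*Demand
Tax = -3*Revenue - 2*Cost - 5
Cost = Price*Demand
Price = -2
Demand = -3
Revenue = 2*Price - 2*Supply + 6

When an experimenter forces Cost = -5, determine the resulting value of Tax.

35

Under do(Cost=-5), the mechanism Cost = Price*Demand is discarded; Cost is fixed at -5.
Supply = Price*Demand  [with Price=-2, Demand=-3]  = 6
Revenue = 2*Price - 2*Supply + 6  [with Price=-2, Supply=6]  = -10
Tax = -3*Revenue - 2*Cost - 5  [with Revenue=-10, Cost=-5]  = 35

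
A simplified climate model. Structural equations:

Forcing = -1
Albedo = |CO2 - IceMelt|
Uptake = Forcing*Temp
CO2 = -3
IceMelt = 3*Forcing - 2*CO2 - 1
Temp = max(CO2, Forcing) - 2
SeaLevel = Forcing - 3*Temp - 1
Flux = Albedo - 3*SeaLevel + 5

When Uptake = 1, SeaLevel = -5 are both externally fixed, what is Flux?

25

Setting Uptake = 1, SeaLevel = -5 by intervention discards those variables' equations.
IceMelt = 3*Forcing - 2*CO2 - 1  [with Forcing=-1, CO2=-3]  = 2
Albedo = |CO2 - IceMelt|  [with CO2=-3, IceMelt=2]  = 5
Flux = Albedo - 3*SeaLevel + 5  [with Albedo=5, SeaLevel=-5]  = 25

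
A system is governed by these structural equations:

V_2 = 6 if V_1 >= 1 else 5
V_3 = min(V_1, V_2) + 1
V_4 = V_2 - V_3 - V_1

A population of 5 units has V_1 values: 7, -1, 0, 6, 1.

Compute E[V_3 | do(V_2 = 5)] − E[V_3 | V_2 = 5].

The intervention sets V_2=5 in all 5 units regardless of V_1. Recomputing V_3 per unit gives 6, 0, 1, 6, 2; average 3.
E[V_3|V_2=5] averages over only the 2 units with V_2=5 (V_1 = -1, 0): V_3 = 0, 1, mean 0.5.
Difference = 3 − 0.5 = 2.5.

2.5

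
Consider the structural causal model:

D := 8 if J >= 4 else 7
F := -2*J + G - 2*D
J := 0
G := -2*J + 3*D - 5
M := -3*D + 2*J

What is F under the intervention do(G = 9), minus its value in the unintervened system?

-7

do(G=9) replaces the equation G := -2*J + 3*D - 5 with the constant G = 9.
D = 8 if J >= 4 else 7  [with J=0]  = 7
F = -2*J + G - 2*D  [with J=0, G=9, D=7]  = -5
Without intervention: D = 8 if J >= 4 else 7  [with J=0]  = 7; G = -2*J + 3*D - 5  [with J=0, D=7]  = 16; F = -2*J + G - 2*D  [with J=0, G=16, D=7]  = 2.
Change = -5 − 2 = -7.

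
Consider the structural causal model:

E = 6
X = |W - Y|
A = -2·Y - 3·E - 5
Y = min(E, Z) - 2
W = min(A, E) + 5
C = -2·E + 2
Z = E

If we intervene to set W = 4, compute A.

The intervention breaks the incoming arrows to W: W = min(A, E) + 5 no longer applies, and W = 4.
Since A is not a descendant of the intervened variable, it is unaffected.
Z = E  [with E=6]  = 6
Y = min(E, Z) - 2  [with E=6, Z=6]  = 4
A = -2·Y - 3·E - 5  [with Y=4, E=6]  = -31

-31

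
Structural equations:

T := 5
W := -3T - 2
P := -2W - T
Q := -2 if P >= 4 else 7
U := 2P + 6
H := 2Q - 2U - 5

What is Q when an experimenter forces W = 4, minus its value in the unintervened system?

Under do(W=4), the mechanism W := -3T - 2 is discarded; W is fixed at 4.
P = -2W - T  [with W=4, T=5]  = -13
Q = -2 if P >= 4 else 7  [with P=-13]  = 7
Without intervention: W = -3T - 2  [with T=5]  = -17; P = -2W - T  [with W=-17, T=5]  = 29; Q = -2 if P >= 4 else 7  [with P=29]  = -2.
Change = 7 − (-2) = 9.

9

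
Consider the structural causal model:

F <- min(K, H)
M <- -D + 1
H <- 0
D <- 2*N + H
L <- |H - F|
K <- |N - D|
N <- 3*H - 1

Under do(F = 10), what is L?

10

The intervention breaks the incoming arrows to F: F <- min(K, H) no longer applies, and F = 10.
L = |H - F|  [with H=0, F=10]  = 10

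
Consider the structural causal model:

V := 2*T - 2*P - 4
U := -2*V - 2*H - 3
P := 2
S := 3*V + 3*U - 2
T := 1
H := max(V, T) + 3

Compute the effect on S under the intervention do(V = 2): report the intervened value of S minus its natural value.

-30

The intervention breaks the incoming arrows to V: V := 2*T - 2*P - 4 no longer applies, and V = 2.
H = max(V, T) + 3  [with V=2, T=1]  = 5
U = -2*V - 2*H - 3  [with V=2, H=5]  = -17
S = 3*V + 3*U - 2  [with V=2, U=-17]  = -47
Without intervention: V = 2*T - 2*P - 4  [with T=1, P=2]  = -6; H = max(V, T) + 3  [with V=-6, T=1]  = 4; U = -2*V - 2*H - 3  [with V=-6, H=4]  = 1; S = 3*V + 3*U - 2  [with V=-6, U=1]  = -17.
Change = -47 − (-17) = -30.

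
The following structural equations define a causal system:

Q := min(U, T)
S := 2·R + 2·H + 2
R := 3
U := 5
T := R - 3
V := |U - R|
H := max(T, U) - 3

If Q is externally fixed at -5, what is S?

Under do(Q=-5), the mechanism Q := min(U, T) is discarded; Q is fixed at -5.
Since S is not a descendant of the intervened variable, it is unaffected.
T = R - 3  [with R=3]  = 0
H = max(T, U) - 3  [with T=0, U=5]  = 2
S = 2·R + 2·H + 2  [with R=3, H=2]  = 12

12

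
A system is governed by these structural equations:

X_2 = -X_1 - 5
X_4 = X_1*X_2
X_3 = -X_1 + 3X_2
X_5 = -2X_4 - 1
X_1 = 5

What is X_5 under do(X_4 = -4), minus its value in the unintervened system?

-92

Intervening sets X_4 = -4 and removes its equation (X_4 = X_1*X_2).
X_5 = -2X_4 - 1  [with X_4=-4]  = 7
Without intervention: X_2 = -X_1 - 5  [with X_1=5]  = -10; X_4 = X_1*X_2  [with X_1=5, X_2=-10]  = -50; X_5 = -2X_4 - 1  [with X_4=-50]  = 99.
Change = 7 − 99 = -92.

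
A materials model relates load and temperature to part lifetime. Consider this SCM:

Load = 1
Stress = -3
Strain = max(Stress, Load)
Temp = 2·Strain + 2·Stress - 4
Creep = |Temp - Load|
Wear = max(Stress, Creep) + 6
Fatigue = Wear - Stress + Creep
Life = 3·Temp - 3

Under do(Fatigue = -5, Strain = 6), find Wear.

Setting Fatigue = -5, Strain = 6 by intervention discards those variables' equations.
Temp = 2·Strain + 2·Stress - 4  [with Strain=6, Stress=-3]  = 2
Creep = |Temp - Load|  [with Temp=2, Load=1]  = 1
Wear = max(Stress, Creep) + 6  [with Stress=-3, Creep=1]  = 7

7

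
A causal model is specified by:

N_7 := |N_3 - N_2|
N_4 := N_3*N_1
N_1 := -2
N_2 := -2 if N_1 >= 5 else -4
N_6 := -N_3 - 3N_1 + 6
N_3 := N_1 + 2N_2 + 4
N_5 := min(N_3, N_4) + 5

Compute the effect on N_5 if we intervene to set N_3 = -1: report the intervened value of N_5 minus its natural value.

do(N_3=-1) replaces the equation N_3 := N_1 + 2N_2 + 4 with the constant N_3 = -1.
N_4 = N_3*N_1  [with N_3=-1, N_1=-2]  = 2
N_5 = min(N_3, N_4) + 5  [with N_3=-1, N_4=2]  = 4
Without intervention: N_2 = -2 if N_1 >= 5 else -4  [with N_1=-2]  = -4; N_3 = N_1 + 2N_2 + 4  [with N_1=-2, N_2=-4]  = -6; N_4 = N_3*N_1  [with N_3=-6, N_1=-2]  = 12; N_5 = min(N_3, N_4) + 5  [with N_3=-6, N_4=12]  = -1.
Change = 4 − (-1) = 5.

5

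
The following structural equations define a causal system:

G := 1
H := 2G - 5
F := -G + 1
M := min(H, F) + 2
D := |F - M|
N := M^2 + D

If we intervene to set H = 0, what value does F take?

The intervention breaks the incoming arrows to H: H := 2G - 5 no longer applies, and H = 0.
Since F is not a descendant of the intervened variable, it is unaffected.
F = -G + 1  [with G=1]  = 0

0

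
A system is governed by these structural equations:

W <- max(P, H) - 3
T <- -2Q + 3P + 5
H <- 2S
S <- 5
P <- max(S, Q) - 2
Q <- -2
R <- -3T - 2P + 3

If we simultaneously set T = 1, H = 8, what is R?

The joint intervention fixes T = 1, H = 8, removing each variable's own equation.
P = max(S, Q) - 2  [with S=5, Q=-2]  = 3
R = -3T - 2P + 3  [with T=1, P=3]  = -6

-6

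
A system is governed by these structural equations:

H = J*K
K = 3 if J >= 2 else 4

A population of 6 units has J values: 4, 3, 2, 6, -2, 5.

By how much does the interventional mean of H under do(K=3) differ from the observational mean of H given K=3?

do(K=3) breaks K's dependence on J. With K=3 fixed, H across the units is 12, 9, 6, 18, -6, 15, mean 9.
E[H|K=3] averages over only the 5 units with K=3 (J = 4, 3, 2, 6, 5): H = 12, 9, 6, 18, 15, mean 12.
Difference = 9 − 12 = -3.

-3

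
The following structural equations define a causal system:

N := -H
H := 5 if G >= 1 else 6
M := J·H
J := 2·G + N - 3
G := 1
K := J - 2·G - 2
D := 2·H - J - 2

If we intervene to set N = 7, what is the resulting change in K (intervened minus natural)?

The intervention breaks the incoming arrows to N: N := -H no longer applies, and N = 7.
J = 2·G + N - 3  [with G=1, N=7]  = 6
K = J - 2·G - 2  [with J=6, G=1]  = 2
Without intervention: H = 5 if G >= 1 else 6  [with G=1]  = 5; N = -H  [with H=5]  = -5; J = 2·G + N - 3  [with G=1, N=-5]  = -6; K = J - 2·G - 2  [with J=-6, G=1]  = -10.
Change = 2 − (-10) = 12.

12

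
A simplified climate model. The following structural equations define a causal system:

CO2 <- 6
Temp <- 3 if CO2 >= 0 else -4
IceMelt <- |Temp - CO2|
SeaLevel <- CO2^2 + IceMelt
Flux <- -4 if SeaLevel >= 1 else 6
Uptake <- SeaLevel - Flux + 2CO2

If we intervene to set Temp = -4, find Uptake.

Under do(Temp=-4), the mechanism Temp <- 3 if CO2 >= 0 else -4 is discarded; Temp is fixed at -4.
IceMelt = |Temp - CO2|  [with Temp=-4, CO2=6]  = 10
SeaLevel = CO2^2 + IceMelt  [with CO2=6, IceMelt=10]  = 46
Flux = -4 if SeaLevel >= 1 else 6  [with SeaLevel=46]  = -4
Uptake = SeaLevel - Flux + 2CO2  [with SeaLevel=46, Flux=-4, CO2=6]  = 62

62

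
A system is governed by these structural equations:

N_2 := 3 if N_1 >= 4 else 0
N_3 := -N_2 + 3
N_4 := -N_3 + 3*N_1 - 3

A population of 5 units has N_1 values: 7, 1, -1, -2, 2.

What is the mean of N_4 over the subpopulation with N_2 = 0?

E[N_4|N_2=0] averages over only the 4 units with N_2=0 (N_1 = 1, -1, -2, 2): N_4 = -3, -9, -12, 0, mean -6.

-6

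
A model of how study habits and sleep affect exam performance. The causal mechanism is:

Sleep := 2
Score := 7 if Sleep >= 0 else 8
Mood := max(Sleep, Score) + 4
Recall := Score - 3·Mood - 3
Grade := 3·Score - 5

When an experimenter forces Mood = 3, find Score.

Under do(Mood=3), the mechanism Mood := max(Sleep, Score) + 4 is discarded; Mood is fixed at 3.
Since Score is not a descendant of the intervened variable, it is unaffected.
Score = 7 if Sleep >= 0 else 8  [with Sleep=2]  = 7

7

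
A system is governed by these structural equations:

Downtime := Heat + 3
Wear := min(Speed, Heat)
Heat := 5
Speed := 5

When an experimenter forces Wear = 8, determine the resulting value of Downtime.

8

The intervention breaks the incoming arrows to Wear: Wear := min(Speed, Heat) no longer applies, and Wear = 8.
Downtime is not downstream of the intervention, so its value is determined by the original equations.
Downtime = Heat + 3  [with Heat=5]  = 8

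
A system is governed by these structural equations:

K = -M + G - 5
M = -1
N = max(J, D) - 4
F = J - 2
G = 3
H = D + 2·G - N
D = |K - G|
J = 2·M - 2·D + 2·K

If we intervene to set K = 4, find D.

1

The intervention breaks the incoming arrows to K: K = -M + G - 5 no longer applies, and K = 4.
D = |K - G|  [with K=4, G=3]  = 1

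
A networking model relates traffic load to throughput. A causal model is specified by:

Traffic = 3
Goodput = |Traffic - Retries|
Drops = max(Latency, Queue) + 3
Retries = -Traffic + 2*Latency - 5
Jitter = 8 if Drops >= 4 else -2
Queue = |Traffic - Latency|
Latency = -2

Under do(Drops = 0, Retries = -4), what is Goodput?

Under do(Drops = 0, Retries = -4), each intervened variable's structural equation is replaced by its fixed value.
Goodput = |Traffic - Retries|  [with Traffic=3, Retries=-4]  = 7

7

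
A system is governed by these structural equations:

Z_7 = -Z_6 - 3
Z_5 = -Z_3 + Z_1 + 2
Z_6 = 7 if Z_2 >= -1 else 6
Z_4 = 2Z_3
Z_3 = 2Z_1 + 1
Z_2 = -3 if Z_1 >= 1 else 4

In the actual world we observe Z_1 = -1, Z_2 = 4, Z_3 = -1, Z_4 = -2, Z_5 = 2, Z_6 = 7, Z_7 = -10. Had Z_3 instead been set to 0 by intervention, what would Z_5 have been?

do(Z_3=0) replaces the equation Z_3 = 2Z_1 + 1 with the constant Z_3 = 0.
Z_5 = -Z_3 + Z_1 + 2  [with Z_3=0, Z_1=-1]  = 1

1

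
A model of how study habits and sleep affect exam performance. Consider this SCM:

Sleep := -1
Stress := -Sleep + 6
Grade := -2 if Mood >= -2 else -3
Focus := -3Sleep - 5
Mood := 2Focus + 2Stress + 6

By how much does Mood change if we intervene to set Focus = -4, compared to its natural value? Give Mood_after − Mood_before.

The intervention breaks the incoming arrows to Focus: Focus := -3Sleep - 5 no longer applies, and Focus = -4.
Stress = -Sleep + 6  [with Sleep=-1]  = 7
Mood = 2Focus + 2Stress + 6  [with Focus=-4, Stress=7]  = 12
Without intervention: Stress = -Sleep + 6  [with Sleep=-1]  = 7; Focus = -3Sleep - 5  [with Sleep=-1]  = -2; Mood = 2Focus + 2Stress + 6  [with Focus=-2, Stress=7]  = 16.
Change = 12 − 16 = -4.

-4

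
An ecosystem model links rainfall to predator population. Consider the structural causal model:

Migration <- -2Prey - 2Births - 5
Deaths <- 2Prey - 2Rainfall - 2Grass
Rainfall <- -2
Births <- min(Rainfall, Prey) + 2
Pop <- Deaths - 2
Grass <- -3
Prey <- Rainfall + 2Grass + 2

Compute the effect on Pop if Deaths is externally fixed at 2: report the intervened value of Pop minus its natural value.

Under do(Deaths=2), the mechanism Deaths <- 2Prey - 2Rainfall - 2Grass is discarded; Deaths is fixed at 2.
Pop = Deaths - 2  [with Deaths=2]  = 0
Without intervention: Prey = Rainfall + 2Grass + 2  [with Rainfall=-2, Grass=-3]  = -6; Deaths = 2Prey - 2Rainfall - 2Grass  [with Prey=-6, Rainfall=-2, Grass=-3]  = -2; Pop = Deaths - 2  [with Deaths=-2]  = -4.
Change = 0 − (-4) = 4.

4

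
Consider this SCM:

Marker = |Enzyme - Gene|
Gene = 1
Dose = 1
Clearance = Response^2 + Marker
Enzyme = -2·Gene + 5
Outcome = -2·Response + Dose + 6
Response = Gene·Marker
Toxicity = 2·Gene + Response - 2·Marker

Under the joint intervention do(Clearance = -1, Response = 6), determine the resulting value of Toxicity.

4

Setting Clearance = -1, Response = 6 by intervention discards those variables' equations.
Enzyme = -2·Gene + 5  [with Gene=1]  = 3
Marker = |Enzyme - Gene|  [with Enzyme=3, Gene=1]  = 2
Toxicity = 2·Gene + Response - 2·Marker  [with Gene=1, Response=6, Marker=2]  = 4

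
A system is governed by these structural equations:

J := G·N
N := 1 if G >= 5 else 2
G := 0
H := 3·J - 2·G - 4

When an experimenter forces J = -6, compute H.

The intervention breaks the incoming arrows to J: J := G·N no longer applies, and J = -6.
H = 3·J - 2·G - 4  [with J=-6, G=0]  = -22

-22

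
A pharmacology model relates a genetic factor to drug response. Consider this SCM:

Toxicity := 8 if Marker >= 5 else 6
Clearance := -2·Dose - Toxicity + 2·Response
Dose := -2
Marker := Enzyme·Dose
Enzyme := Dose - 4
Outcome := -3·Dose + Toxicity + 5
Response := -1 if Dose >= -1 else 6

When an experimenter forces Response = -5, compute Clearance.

Under do(Response=-5), the mechanism Response := -1 if Dose >= -1 else 6 is discarded; Response is fixed at -5.
Enzyme = Dose - 4  [with Dose=-2]  = -6
Marker = Enzyme·Dose  [with Enzyme=-6, Dose=-2]  = 12
Toxicity = 8 if Marker >= 5 else 6  [with Marker=12]  = 8
Clearance = -2·Dose - Toxicity + 2·Response  [with Dose=-2, Toxicity=8, Response=-5]  = -14

-14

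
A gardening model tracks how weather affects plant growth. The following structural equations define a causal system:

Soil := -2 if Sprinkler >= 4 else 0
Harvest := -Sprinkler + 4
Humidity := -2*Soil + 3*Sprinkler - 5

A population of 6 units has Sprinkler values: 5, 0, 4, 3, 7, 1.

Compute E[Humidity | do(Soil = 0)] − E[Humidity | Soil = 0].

6

Every unit gets Soil=0 under the intervention. Humidity values become 10, -5, 7, 4, 16, -2; E[Humidity|do(Soil=0)] = 5.
E[Humidity|Soil=0] averages over only the 3 units with Soil=0 (Sprinkler = 0, 3, 1): Humidity = -5, 4, -2, mean -1.
Difference = 5 − (-1) = 6.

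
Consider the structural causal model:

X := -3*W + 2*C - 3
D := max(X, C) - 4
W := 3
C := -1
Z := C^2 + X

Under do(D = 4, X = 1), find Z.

Under do(D = 4, X = 1), each intervened variable's structural equation is replaced by its fixed value.
Z = C^2 + X  [with C=-1, X=1]  = 2

2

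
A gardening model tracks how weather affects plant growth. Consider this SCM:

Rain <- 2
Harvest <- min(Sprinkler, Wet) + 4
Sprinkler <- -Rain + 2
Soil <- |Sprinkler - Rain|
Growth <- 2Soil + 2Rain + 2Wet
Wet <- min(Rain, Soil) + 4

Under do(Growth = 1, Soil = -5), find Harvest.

3

The joint intervention fixes Growth = 1, Soil = -5, removing each variable's own equation.
Sprinkler = -Rain + 2  [with Rain=2]  = 0
Wet = min(Rain, Soil) + 4  [with Rain=2, Soil=-5]  = -1
Harvest = min(Sprinkler, Wet) + 4  [with Sprinkler=0, Wet=-1]  = 3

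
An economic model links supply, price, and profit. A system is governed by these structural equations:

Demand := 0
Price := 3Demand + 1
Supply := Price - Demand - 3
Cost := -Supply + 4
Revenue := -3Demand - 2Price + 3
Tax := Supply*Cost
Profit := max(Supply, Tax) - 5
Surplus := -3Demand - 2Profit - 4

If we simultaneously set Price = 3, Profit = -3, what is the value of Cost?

Under do(Price = 3, Profit = -3), each intervened variable's structural equation is replaced by its fixed value.
Supply = Price - Demand - 3  [with Price=3, Demand=0]  = 0
Cost = -Supply + 4  [with Supply=0]  = 4

4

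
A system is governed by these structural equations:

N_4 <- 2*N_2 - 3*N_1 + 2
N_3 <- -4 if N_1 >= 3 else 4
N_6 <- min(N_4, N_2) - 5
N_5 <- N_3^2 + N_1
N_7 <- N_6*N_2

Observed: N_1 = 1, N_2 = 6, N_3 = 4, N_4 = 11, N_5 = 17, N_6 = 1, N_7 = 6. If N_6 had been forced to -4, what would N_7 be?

Intervening sets N_6 = -4 and removes its equation (N_6 <- min(N_4, N_2) - 5).
N_7 = N_6*N_2  [with N_6=-4, N_2=6]  = -24

-24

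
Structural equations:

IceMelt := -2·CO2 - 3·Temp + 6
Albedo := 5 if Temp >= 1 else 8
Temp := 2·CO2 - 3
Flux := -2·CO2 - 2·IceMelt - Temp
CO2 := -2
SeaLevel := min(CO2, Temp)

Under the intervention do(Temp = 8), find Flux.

24

Under do(Temp=8), the mechanism Temp := 2·CO2 - 3 is discarded; Temp is fixed at 8.
IceMelt = -2·CO2 - 3·Temp + 6  [with CO2=-2, Temp=8]  = -14
Flux = -2·CO2 - 2·IceMelt - Temp  [with CO2=-2, IceMelt=-14, Temp=8]  = 24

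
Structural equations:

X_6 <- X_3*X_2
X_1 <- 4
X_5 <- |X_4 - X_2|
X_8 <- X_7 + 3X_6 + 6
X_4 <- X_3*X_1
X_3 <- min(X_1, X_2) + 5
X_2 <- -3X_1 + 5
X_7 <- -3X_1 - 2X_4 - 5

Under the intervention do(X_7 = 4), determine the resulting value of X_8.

do(X_7=4) replaces the equation X_7 <- -3X_1 - 2X_4 - 5 with the constant X_7 = 4.
X_2 = -3X_1 + 5  [with X_1=4]  = -7
X_3 = min(X_1, X_2) + 5  [with X_1=4, X_2=-7]  = -2
X_6 = X_3*X_2  [with X_3=-2, X_2=-7]  = 14
X_8 = X_7 + 3X_6 + 6  [with X_7=4, X_6=14]  = 52

52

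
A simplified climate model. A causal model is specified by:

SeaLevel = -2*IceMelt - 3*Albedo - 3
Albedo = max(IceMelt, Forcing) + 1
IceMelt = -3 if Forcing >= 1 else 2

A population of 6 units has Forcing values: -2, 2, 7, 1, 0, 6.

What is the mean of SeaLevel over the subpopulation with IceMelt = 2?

-16

Conditioning on IceMelt=2 selects the 2 unit(s) with Forcing ∈ {-2, 0}. Their SeaLevel values: -16, -16. Mean = -16.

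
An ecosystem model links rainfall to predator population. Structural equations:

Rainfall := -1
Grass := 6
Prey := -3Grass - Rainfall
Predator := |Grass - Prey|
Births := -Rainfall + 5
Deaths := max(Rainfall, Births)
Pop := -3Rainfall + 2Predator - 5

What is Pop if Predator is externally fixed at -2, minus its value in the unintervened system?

The intervention breaks the incoming arrows to Predator: Predator := |Grass - Prey| no longer applies, and Predator = -2.
Pop = -3Rainfall + 2Predator - 5  [with Rainfall=-1, Predator=-2]  = -6
Without intervention: Prey = -3Grass - Rainfall  [with Grass=6, Rainfall=-1]  = -17; Predator = |Grass - Prey|  [with Grass=6, Prey=-17]  = 23; Pop = -3Rainfall + 2Predator - 5  [with Rainfall=-1, Predator=23]  = 44.
Change = -6 − 44 = -50.

-50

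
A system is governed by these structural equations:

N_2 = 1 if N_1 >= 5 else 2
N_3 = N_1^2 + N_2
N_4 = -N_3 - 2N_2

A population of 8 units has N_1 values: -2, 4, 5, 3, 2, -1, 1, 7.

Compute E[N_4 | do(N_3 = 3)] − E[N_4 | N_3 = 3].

do(N_3=3) breaks N_3's dependence on N_1. With N_3=3 fixed, N_4 across the units is -7, -7, -5, -7, -7, -7, -7, -5, mean -6.5.
Observing N_3=3 restricts to units where N_3's equation naturally yields 3: N_1 ∈ {-1, 1}. In that subpopulation N_4 = -7, -7, mean -7.
Difference = -6.5 − (-7) = 0.5.

0.5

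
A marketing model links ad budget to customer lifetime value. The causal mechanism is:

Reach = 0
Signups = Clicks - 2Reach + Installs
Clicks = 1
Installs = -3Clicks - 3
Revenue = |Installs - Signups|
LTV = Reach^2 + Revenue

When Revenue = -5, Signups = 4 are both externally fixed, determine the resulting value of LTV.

Setting Revenue = -5, Signups = 4 by intervention discards those variables' equations.
LTV = Reach^2 + Revenue  [with Reach=0, Revenue=-5]  = -5

-5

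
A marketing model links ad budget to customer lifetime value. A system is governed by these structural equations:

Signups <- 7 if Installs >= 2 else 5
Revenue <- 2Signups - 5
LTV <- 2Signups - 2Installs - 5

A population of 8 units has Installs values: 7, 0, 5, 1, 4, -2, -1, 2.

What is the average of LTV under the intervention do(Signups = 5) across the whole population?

Every unit gets Signups=5 under the intervention. LTV values become -9, 5, -5, 3, -3, 9, 7, 1; E[LTV|do(Signups=5)] = 1.

1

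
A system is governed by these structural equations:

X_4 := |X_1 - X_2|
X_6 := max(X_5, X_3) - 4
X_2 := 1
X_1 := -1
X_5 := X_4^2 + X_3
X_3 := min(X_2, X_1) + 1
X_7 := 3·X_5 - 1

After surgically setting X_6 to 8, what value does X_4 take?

do(X_6=8) replaces the equation X_6 := max(X_5, X_3) - 4 with the constant X_6 = 8.
No directed path runs from X_6 to X_4, so X_4 keeps its natural value.
X_4 = |X_1 - X_2|  [with X_1=-1, X_2=1]  = 2

2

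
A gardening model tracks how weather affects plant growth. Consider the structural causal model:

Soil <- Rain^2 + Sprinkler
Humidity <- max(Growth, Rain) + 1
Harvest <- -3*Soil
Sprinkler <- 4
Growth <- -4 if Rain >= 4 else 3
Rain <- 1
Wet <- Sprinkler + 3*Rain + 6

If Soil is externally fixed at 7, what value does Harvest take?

-21

The intervention breaks the incoming arrows to Soil: Soil <- Rain^2 + Sprinkler no longer applies, and Soil = 7.
Harvest = -3*Soil  [with Soil=7]  = -21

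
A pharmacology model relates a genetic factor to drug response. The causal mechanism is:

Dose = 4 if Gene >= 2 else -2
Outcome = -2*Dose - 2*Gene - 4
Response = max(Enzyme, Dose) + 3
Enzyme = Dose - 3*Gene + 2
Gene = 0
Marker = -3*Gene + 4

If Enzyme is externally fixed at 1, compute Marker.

4

The intervention breaks the incoming arrows to Enzyme: Enzyme = Dose - 3*Gene + 2 no longer applies, and Enzyme = 1.
Marker is not downstream of the intervention, so its value is determined by the original equations.
Marker = -3*Gene + 4  [with Gene=0]  = 4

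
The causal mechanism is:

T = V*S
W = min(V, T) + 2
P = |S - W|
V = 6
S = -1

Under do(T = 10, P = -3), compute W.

The joint intervention fixes T = 10, P = -3, removing each variable's own equation.
W = min(V, T) + 2  [with V=6, T=10]  = 8

8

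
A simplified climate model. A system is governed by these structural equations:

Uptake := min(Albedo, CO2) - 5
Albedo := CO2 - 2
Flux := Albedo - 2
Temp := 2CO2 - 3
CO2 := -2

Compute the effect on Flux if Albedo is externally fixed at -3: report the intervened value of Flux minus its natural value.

1

The intervention breaks the incoming arrows to Albedo: Albedo := CO2 - 2 no longer applies, and Albedo = -3.
Flux = Albedo - 2  [with Albedo=-3]  = -5
Without intervention: Albedo = CO2 - 2  [with CO2=-2]  = -4; Flux = Albedo - 2  [with Albedo=-4]  = -6.
Change = -5 − (-6) = 1.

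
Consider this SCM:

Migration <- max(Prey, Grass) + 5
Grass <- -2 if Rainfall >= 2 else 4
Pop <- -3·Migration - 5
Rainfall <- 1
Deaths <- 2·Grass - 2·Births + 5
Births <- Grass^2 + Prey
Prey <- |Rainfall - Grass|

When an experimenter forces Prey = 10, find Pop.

-50

The intervention breaks the incoming arrows to Prey: Prey <- |Rainfall - Grass| no longer applies, and Prey = 10.
Grass = -2 if Rainfall >= 2 else 4  [with Rainfall=1]  = 4
Migration = max(Prey, Grass) + 5  [with Prey=10, Grass=4]  = 15
Pop = -3·Migration - 5  [with Migration=15]  = -50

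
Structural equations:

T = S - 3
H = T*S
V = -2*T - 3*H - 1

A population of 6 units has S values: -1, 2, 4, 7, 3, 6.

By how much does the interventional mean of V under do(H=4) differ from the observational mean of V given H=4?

Every unit gets H=4 under the intervention. V values become -5, -11, -15, -21, -13, -19; E[V|do(H=4)] = -14.
Conditioning on H=4 selects the 2 unit(s) with S ∈ {-1, 4}. Their V values: -5, -15. Mean = -10.
Difference = -14 − (-10) = -4.

-4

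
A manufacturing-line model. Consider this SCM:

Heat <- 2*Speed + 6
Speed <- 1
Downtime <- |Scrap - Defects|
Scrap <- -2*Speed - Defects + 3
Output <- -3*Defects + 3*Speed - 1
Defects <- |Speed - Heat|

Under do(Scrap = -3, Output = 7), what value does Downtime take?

10

The joint intervention fixes Scrap = -3, Output = 7, removing each variable's own equation.
Heat = 2*Speed + 6  [with Speed=1]  = 8
Defects = |Speed - Heat|  [with Speed=1, Heat=8]  = 7
Downtime = |Scrap - Defects|  [with Scrap=-3, Defects=7]  = 10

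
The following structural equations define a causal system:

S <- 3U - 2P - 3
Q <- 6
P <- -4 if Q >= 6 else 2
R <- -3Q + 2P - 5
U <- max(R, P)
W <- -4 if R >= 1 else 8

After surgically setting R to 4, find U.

4

do(R=4) replaces the equation R <- -3Q + 2P - 5 with the constant R = 4.
P = -4 if Q >= 6 else 2  [with Q=6]  = -4
U = max(R, P)  [with R=4, P=-4]  = 4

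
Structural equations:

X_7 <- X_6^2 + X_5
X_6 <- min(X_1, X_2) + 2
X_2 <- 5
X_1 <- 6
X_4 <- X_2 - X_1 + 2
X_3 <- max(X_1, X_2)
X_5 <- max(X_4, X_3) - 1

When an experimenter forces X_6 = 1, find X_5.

5

do(X_6=1) replaces the equation X_6 <- min(X_1, X_2) + 2 with the constant X_6 = 1.
Since X_5 is not a descendant of the intervened variable, it is unaffected.
X_3 = max(X_1, X_2)  [with X_1=6, X_2=5]  = 6
X_4 = X_2 - X_1 + 2  [with X_2=5, X_1=6]  = 1
X_5 = max(X_4, X_3) - 1  [with X_4=1, X_3=6]  = 5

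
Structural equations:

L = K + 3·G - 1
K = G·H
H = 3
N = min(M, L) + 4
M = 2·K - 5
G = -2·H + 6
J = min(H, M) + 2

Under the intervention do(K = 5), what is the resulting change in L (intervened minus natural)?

5

The intervention breaks the incoming arrows to K: K = G·H no longer applies, and K = 5.
G = -2·H + 6  [with H=3]  = 0
L = K + 3·G - 1  [with K=5, G=0]  = 4
Without intervention: G = -2·H + 6  [with H=3]  = 0; K = G·H  [with G=0, H=3]  = 0; L = K + 3·G - 1  [with K=0, G=0]  = -1.
Change = 4 − (-1) = 5.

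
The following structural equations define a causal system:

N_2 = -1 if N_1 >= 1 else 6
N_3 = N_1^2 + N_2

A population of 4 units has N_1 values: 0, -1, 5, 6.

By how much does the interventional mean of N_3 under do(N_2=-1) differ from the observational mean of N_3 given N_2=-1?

-15

do(N_2=-1) breaks N_2's dependence on N_1. With N_2=-1 fixed, N_3 across the units is -1, 0, 24, 35, mean 14.5.
E[N_3|N_2=-1] averages over only the 2 units with N_2=-1 (N_1 = 5, 6): N_3 = 24, 35, mean 29.5.
Difference = 14.5 − 29.5 = -15.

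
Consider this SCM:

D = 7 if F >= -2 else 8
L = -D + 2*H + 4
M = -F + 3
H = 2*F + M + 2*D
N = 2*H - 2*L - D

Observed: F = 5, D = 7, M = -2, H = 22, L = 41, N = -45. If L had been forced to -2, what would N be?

41

The intervention breaks the incoming arrows to L: L = -D + 2*H + 4 no longer applies, and L = -2.
D = 7 if F >= -2 else 8  [with F=5]  = 7
M = -F + 3  [with F=5]  = -2
H = 2*F + M + 2*D  [with F=5, M=-2, D=7]  = 22
N = 2*H - 2*L - D  [with H=22, L=-2, D=7]  = 41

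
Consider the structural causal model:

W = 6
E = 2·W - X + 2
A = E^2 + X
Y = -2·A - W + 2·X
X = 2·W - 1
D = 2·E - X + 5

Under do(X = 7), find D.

12

Under do(X=7), the mechanism X = 2·W - 1 is discarded; X is fixed at 7.
E = 2·W - X + 2  [with W=6, X=7]  = 7
D = 2·E - X + 5  [with E=7, X=7]  = 12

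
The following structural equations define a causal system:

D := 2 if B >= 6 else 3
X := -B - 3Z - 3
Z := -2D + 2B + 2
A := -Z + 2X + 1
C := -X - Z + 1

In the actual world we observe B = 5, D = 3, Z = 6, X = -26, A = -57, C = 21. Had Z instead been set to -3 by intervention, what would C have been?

The intervention breaks the incoming arrows to Z: Z := -2D + 2B + 2 no longer applies, and Z = -3.
X = -B - 3Z - 3  [with B=5, Z=-3]  = 1
C = -X - Z + 1  [with X=1, Z=-3]  = 3

3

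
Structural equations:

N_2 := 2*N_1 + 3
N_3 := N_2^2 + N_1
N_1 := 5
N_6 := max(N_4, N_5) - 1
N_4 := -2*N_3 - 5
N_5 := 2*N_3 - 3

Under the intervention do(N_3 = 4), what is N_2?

Under do(N_3=4), the mechanism N_3 := N_2^2 + N_1 is discarded; N_3 is fixed at 4.
Since N_2 is not a descendant of the intervened variable, it is unaffected.
N_2 = 2*N_1 + 3  [with N_1=5]  = 13

13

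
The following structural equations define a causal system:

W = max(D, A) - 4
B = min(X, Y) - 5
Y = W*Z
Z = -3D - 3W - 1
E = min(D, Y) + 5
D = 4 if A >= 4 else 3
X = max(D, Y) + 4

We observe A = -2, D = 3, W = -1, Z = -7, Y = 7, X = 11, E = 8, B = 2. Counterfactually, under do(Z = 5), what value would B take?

-10

do(Z=5) replaces the equation Z = -3D - 3W - 1 with the constant Z = 5.
D = 4 if A >= 4 else 3  [with A=-2]  = 3
W = max(D, A) - 4  [with D=3, A=-2]  = -1
Y = W*Z  [with W=-1, Z=5]  = -5
X = max(D, Y) + 4  [with D=3, Y=-5]  = 7
B = min(X, Y) - 5  [with X=7, Y=-5]  = -10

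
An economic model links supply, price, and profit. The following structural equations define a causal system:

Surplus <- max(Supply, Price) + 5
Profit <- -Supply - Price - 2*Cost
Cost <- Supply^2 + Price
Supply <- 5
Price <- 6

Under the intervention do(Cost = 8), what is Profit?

-27

The intervention breaks the incoming arrows to Cost: Cost <- Supply^2 + Price no longer applies, and Cost = 8.
Profit = -Supply - Price - 2*Cost  [with Supply=5, Price=6, Cost=8]  = -27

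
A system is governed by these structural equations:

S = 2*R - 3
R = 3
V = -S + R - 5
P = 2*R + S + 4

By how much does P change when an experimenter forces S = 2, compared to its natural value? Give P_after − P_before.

-1

Under do(S=2), the mechanism S = 2*R - 3 is discarded; S is fixed at 2.
P = 2*R + S + 4  [with R=3, S=2]  = 12
Without intervention: S = 2*R - 3  [with R=3]  = 3; P = 2*R + S + 4  [with R=3, S=3]  = 13.
Change = 12 − 13 = -1.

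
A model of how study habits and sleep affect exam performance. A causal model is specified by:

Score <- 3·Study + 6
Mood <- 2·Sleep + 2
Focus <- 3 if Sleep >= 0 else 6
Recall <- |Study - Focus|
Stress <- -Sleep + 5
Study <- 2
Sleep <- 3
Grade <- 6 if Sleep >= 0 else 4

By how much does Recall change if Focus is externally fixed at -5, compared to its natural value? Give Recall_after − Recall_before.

6

The intervention breaks the incoming arrows to Focus: Focus <- 3 if Sleep >= 0 else 6 no longer applies, and Focus = -5.
Recall = |Study - Focus|  [with Study=2, Focus=-5]  = 7
Without intervention: Focus = 3 if Sleep >= 0 else 6  [with Sleep=3]  = 3; Recall = |Study - Focus|  [with Study=2, Focus=3]  = 1.
Change = 7 − 1 = 6.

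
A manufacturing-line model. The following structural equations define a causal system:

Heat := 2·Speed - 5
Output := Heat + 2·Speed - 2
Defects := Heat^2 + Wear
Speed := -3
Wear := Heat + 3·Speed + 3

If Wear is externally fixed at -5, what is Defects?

116

The intervention breaks the incoming arrows to Wear: Wear := Heat + 3·Speed + 3 no longer applies, and Wear = -5.
Heat = 2·Speed - 5  [with Speed=-3]  = -11
Defects = Heat^2 + Wear  [with Heat=-11, Wear=-5]  = 116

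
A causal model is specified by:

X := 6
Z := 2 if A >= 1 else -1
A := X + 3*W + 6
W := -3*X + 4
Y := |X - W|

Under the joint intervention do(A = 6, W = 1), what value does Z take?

2

The joint intervention fixes A = 6, W = 1, removing each variable's own equation.
Z = 2 if A >= 1 else -1  [with A=6]  = 2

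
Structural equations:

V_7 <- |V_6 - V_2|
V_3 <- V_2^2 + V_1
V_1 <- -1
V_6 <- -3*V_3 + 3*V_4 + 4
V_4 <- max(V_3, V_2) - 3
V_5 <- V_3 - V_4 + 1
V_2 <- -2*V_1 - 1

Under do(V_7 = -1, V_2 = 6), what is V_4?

Under do(V_7 = -1, V_2 = 6), each intervened variable's structural equation is replaced by its fixed value.
V_3 = V_2^2 + V_1  [with V_2=6, V_1=-1]  = 35
V_4 = max(V_3, V_2) - 3  [with V_3=35, V_2=6]  = 32

32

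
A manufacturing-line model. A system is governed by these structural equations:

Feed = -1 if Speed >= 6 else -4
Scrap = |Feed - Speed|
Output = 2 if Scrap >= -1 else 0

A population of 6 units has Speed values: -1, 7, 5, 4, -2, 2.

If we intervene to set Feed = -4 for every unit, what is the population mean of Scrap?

The intervention sets Feed=-4 in all 6 units regardless of Speed. Recomputing Scrap per unit gives 3, 11, 9, 8, 2, 6; average 6.5.

6.5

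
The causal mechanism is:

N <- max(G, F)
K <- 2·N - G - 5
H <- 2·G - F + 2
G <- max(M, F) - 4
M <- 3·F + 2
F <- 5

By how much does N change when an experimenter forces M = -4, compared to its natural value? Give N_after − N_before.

-8

do(M=-4) replaces the equation M <- 3·F + 2 with the constant M = -4.
G = max(M, F) - 4  [with M=-4, F=5]  = 1
N = max(G, F)  [with G=1, F=5]  = 5
Without intervention: M = 3·F + 2  [with F=5]  = 17; G = max(M, F) - 4  [with M=17, F=5]  = 13; N = max(G, F)  [with G=13, F=5]  = 13.
Change = 5 − 13 = -8.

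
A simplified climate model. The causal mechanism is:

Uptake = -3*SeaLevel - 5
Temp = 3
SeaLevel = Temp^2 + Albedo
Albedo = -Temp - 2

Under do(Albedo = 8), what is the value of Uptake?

-56

Under do(Albedo=8), the mechanism Albedo = -Temp - 2 is discarded; Albedo is fixed at 8.
SeaLevel = Temp^2 + Albedo  [with Temp=3, Albedo=8]  = 17
Uptake = -3*SeaLevel - 5  [with SeaLevel=17]  = -56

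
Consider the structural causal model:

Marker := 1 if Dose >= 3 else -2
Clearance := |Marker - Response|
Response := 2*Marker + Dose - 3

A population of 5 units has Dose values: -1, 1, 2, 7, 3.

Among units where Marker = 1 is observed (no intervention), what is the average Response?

Conditioning on Marker=1 selects the 2 unit(s) with Dose ∈ {7, 3}. Their Response values: 6, 2. Mean = 4.

4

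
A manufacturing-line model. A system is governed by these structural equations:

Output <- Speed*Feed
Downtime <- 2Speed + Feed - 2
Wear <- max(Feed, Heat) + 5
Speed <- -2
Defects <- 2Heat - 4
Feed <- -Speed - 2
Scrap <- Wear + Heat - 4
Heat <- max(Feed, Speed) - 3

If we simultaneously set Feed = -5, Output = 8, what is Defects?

-14

Setting Feed = -5, Output = 8 by intervention discards those variables' equations.
Heat = max(Feed, Speed) - 3  [with Feed=-5, Speed=-2]  = -5
Defects = 2Heat - 4  [with Heat=-5]  = -14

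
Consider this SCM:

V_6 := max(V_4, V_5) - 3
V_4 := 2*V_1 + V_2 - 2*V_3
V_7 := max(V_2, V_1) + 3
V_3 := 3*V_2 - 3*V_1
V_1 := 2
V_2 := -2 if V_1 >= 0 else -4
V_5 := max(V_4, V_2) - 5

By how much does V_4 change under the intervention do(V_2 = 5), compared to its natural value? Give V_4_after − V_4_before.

-35

Under do(V_2=5), the mechanism V_2 := -2 if V_1 >= 0 else -4 is discarded; V_2 is fixed at 5.
V_3 = 3*V_2 - 3*V_1  [with V_2=5, V_1=2]  = 9
V_4 = 2*V_1 + V_2 - 2*V_3  [with V_1=2, V_2=5, V_3=9]  = -9
Without intervention: V_2 = -2 if V_1 >= 0 else -4  [with V_1=2]  = -2; V_3 = 3*V_2 - 3*V_1  [with V_2=-2, V_1=2]  = -12; V_4 = 2*V_1 + V_2 - 2*V_3  [with V_1=2, V_2=-2, V_3=-12]  = 26.
Change = -9 − 26 = -35.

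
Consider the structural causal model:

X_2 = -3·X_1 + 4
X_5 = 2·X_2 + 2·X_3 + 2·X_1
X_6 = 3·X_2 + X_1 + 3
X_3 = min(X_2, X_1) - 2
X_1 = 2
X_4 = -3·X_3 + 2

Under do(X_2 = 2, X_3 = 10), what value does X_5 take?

Under do(X_2 = 2, X_3 = 10), each intervened variable's structural equation is replaced by its fixed value.
X_5 = 2·X_2 + 2·X_3 + 2·X_1  [with X_2=2, X_3=10, X_1=2]  = 28

28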